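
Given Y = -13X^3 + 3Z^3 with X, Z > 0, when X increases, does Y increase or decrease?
Y decreases

Taking the partial derivative:
∂Y/∂X = -39X^2

∂Y/∂X = -39X^2 < 0 (assuming positive values)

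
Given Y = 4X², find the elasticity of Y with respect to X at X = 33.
Elasticity = 2

Elasticity = (dY/dX) · (X/Y)

dY/dX = 8·X
At X = 33: dY/dX = 264, Y = 4356

Elasticity = 264 · (33 / 4356) = 2

Interpretation: for a small percentage change in X, the percentage change in Y is approximately 2.00 times as large.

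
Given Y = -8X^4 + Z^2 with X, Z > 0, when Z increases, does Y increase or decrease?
Y increases

Taking the partial derivative:
∂Y/∂Z = 2Z

∂Y/∂Z = 2Z > 0 (assuming positive values)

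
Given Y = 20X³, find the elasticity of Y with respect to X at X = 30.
Elasticity = 3

Elasticity = (dY/dX) · (X/Y)

dY/dX = 60·X²
At X = 30: dY/dX = 54000, Y = 540000

Elasticity = 54000 · (30 / 540000) = 3

Interpretation: for a small percentage change in X, the percentage change in Y is approximately 3.00 times as large.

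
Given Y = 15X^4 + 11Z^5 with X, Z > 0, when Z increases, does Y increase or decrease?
Y increases

Taking the partial derivative:
∂Y/∂Z = 55Z^4

∂Y/∂Z = 55Z^4 > 0 (assuming positive values)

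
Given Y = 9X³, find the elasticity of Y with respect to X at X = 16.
Elasticity = 3

Elasticity = (dY/dX) · (X/Y)

dY/dX = 27·X²
At X = 16: dY/dX = 6912, Y = 36864

Elasticity = 6912 · (16 / 36864) = 3

Interpretation: for a small percentage change in X, the percentage change in Y is approximately 3.00 times as large.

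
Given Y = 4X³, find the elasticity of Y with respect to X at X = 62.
Elasticity = 3

Elasticity = (dY/dX) · (X/Y)

dY/dX = 12·X²
At X = 62: dY/dX = 46128, Y = 953312

Elasticity = 46128 · (62 / 953312) = 3

Interpretation: for a small percentage change in X, the percentage change in Y is approximately 3.00 times as large.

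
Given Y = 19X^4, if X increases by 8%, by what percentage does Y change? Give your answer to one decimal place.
36.0%

For Y = 19X^4:
If X → X(1 + 0.08)
Then Y → Y · (1 + 0.08)^4
     ≈ Y · 1.3605

Percentage change = ((1 + 0.08)^4 − 1) × 100% ≈ 36.0%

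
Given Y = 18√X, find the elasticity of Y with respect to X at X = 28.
Elasticity = 1/2

Elasticity = (dY/dX) · (X/Y)

dY/dX = 9/√X
At X = 28: dY/dX = 9·√7/14, Y = 36·√7

Elasticity = (9·√7/14) · (28 / (36·√7)) = 1/2

Interpretation: for a small percentage change in X, the percentage change in Y is approximately 0.50 times as large.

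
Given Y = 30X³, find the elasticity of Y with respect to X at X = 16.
Elasticity = 3

Elasticity = (dY/dX) · (X/Y)

dY/dX = 90·X²
At X = 16: dY/dX = 23040, Y = 122880

Elasticity = 23040 · (16 / 122880) = 3

Interpretation: for a small percentage change in X, the percentage change in Y is approximately 3.00 times as large.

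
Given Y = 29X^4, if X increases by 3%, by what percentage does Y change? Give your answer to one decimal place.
12.6%

For Y = 29X^4:
If X → X(1 + 0.03)
Then Y → Y · (1 + 0.03)^4
     ≈ Y · 1.1255

Percentage change = ((1 + 0.03)^4 − 1) × 100% ≈ 12.6%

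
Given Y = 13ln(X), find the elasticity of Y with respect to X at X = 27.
Elasticity = 1/ln(27) ≈ 0.3034

Elasticity = (dY/dX) · (X/Y)

dY/dX = 13/X
At X = 27: dY/dX = 13/27, Y = 13·ln(27)

Elasticity = (13/27) · (27 / (13·ln(27))) = 1/ln(27) ≈ 0.3034

Interpretation: for a small percentage change in X, the percentage change in Y is approximately 0.30 times as large.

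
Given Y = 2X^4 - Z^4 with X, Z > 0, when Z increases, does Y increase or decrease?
Y decreases

Taking the partial derivative:
∂Y/∂Z = -4Z^3

∂Y/∂Z = -4Z^3 < 0 (assuming positive values)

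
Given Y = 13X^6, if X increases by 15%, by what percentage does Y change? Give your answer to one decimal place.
131.3%

For Y = 13X^6:
If X → X(1 + 0.15)
Then Y → Y · (1 + 0.15)^6
     ≈ Y · 2.3131

Percentage change = ((1 + 0.15)^6 − 1) × 100% ≈ 131.3%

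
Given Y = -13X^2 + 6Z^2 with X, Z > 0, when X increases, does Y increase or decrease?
Y decreases

Taking the partial derivative:
∂Y/∂X = -26X

∂Y/∂X = -26X < 0 (assuming positive values)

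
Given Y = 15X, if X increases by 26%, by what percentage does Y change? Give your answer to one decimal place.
26.0%

For Y = 15X:
If X → X(1 + 0.26)
Then Y → Y · (1 + 0.26)^1
     = Y · 1.2600

Percentage change = ((1 + 0.26)^1 − 1) × 100% = 26.0%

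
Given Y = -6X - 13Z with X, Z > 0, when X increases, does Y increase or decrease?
Y decreases

Taking the partial derivative:
∂Y/∂X = -6

∂Y/∂X = -6 < 0 (assuming positive values)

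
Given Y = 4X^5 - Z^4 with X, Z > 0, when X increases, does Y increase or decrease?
Y increases

Taking the partial derivative:
∂Y/∂X = 20X^4

∂Y/∂X = 20X^4 > 0 (assuming positive values)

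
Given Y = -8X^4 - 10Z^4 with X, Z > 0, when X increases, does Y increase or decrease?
Y decreases

Taking the partial derivative:
∂Y/∂X = -32X^3

∂Y/∂X = -32X^3 < 0 (assuming positive values)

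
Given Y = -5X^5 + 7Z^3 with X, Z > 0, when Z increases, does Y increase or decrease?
Y increases

Taking the partial derivative:
∂Y/∂Z = 21Z^2

∂Y/∂Z = 21Z^2 > 0 (assuming positive values)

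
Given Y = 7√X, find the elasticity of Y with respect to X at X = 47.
Elasticity = 1/2

Elasticity = (dY/dX) · (X/Y)

dY/dX = 7/(2·√X)
At X = 47: dY/dX = 7·√47/94, Y = 7·√47

Elasticity = (7·√47/94) · (47 / (7·√47)) = 1/2

Interpretation: for a small percentage change in X, the percentage change in Y is approximately 0.50 times as large.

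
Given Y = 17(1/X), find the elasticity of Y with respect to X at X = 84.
Elasticity = -1

Elasticity = (dY/dX) · (X/Y)

dY/dX = -17/X²
At X = 84: dY/dX = -17/7056, Y = 17/84

Elasticity = (-17/7056) · (84 / (17/84)) = -1

Interpretation: for a small percentage change in X, the percentage change in Y is approximately -1.00 times as large.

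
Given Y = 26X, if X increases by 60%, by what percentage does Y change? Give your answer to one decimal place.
60.0%

For Y = 26X:
If X → X(1 + 0.6)
Then Y → Y · (1 + 0.6)^1
     = Y · 1.6000

Percentage change = ((1 + 0.6)^1 − 1) × 100% = 60.0%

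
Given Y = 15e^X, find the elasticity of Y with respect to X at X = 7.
Elasticity = 7

Elasticity = (dY/dX) · (X/Y)

dY/dX = 15·e^X
At X = 7: dY/dX = 15·e^7, Y = 15·e^7

Elasticity = (15·e^7) · (7 / (15·e^7)) = 7

Interpretation: for a small percentage change in X, the percentage change in Y is approximately 7.00 times as large.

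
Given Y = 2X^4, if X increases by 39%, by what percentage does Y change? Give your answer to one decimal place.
273.3%

For Y = 2X^4:
If X → X(1 + 0.39)
Then Y → Y · (1 + 0.39)^4
     ≈ Y · 3.7330

Percentage change = ((1 + 0.39)^4 − 1) × 100% ≈ 273.3%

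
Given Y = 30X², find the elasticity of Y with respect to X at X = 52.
Elasticity = 2

Elasticity = (dY/dX) · (X/Y)

dY/dX = 60·X
At X = 52: dY/dX = 3120, Y = 81120

Elasticity = 3120 · (52 / 81120) = 2

Interpretation: for a small percentage change in X, the percentage change in Y is approximately 2.00 times as large.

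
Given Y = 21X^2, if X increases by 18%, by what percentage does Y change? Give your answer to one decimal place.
39.2%

For Y = 21X^2:
If X → X(1 + 0.18)
Then Y → Y · (1 + 0.18)^2
     = Y · 1.3924

Percentage change = ((1 + 0.18)^2 − 1) × 100% ≈ 39.2%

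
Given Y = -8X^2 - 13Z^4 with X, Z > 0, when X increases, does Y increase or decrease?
Y decreases

Taking the partial derivative:
∂Y/∂X = -16X

∂Y/∂X = -16X < 0 (assuming positive values)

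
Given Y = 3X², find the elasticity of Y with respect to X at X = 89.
Elasticity = 2

Elasticity = (dY/dX) · (X/Y)

dY/dX = 6·X
At X = 89: dY/dX = 534, Y = 23763

Elasticity = 534 · (89 / 23763) = 2

Interpretation: for a small percentage change in X, the percentage change in Y is approximately 2.00 times as large.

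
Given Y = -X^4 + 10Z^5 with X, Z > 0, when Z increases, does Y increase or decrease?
Y increases

Taking the partial derivative:
∂Y/∂Z = 50Z^4

∂Y/∂Z = 50Z^4 > 0 (assuming positive values)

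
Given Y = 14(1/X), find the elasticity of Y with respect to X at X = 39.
Elasticity = -1

Elasticity = (dY/dX) · (X/Y)

dY/dX = -14/X²
At X = 39: dY/dX = -14/1521, Y = 14/39

Elasticity = (-14/1521) · (39 / (14/39)) = -1

Interpretation: for a small percentage change in X, the percentage change in Y is approximately -1.00 times as large.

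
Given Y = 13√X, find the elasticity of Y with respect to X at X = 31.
Elasticity = 1/2

Elasticity = (dY/dX) · (X/Y)

dY/dX = 13/(2·√X)
At X = 31: dY/dX = 13·√31/62, Y = 13·√31

Elasticity = (13·√31/62) · (31 / (13·√31)) = 1/2

Interpretation: for a small percentage change in X, the percentage change in Y is approximately 0.50 times as large.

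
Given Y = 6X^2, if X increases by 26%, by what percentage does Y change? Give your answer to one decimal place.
58.8%

For Y = 6X^2:
If X → X(1 + 0.26)
Then Y → Y · (1 + 0.26)^2
     = Y · 1.5876

Percentage change = ((1 + 0.26)^2 − 1) × 100% ≈ 58.8%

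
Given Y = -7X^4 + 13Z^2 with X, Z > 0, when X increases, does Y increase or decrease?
Y decreases

Taking the partial derivative:
∂Y/∂X = -28X^3

∂Y/∂X = -28X^3 < 0 (assuming positive values)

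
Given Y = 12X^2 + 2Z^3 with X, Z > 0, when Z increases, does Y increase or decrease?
Y increases

Taking the partial derivative:
∂Y/∂Z = 6Z^2

∂Y/∂Z = 6Z^2 > 0 (assuming positive values)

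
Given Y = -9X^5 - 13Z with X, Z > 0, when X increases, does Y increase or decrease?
Y decreases

Taking the partial derivative:
∂Y/∂X = -45X^4

∂Y/∂X = -45X^4 < 0 (assuming positive values)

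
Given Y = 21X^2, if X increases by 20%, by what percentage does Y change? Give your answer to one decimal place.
44.0%

For Y = 21X^2:
If X → X(1 + 0.2)
Then Y → Y · (1 + 0.2)^2
     = Y · 1.4400

Percentage change = ((1 + 0.2)^2 − 1) × 100% = 44.0%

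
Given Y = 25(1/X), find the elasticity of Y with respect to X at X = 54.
Elasticity = -1

Elasticity = (dY/dX) · (X/Y)

dY/dX = -25/X²
At X = 54: dY/dX = -25/2916, Y = 25/54

Elasticity = (-25/2916) · (54 / (25/54)) = -1

Interpretation: for a small percentage change in X, the percentage change in Y is approximately -1.00 times as large.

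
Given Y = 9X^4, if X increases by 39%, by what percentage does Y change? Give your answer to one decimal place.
273.3%

For Y = 9X^4:
If X → X(1 + 0.39)
Then Y → Y · (1 + 0.39)^4
     ≈ Y · 3.7330

Percentage change = ((1 + 0.39)^4 − 1) × 100% ≈ 273.3%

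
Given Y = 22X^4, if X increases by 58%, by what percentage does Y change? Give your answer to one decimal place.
523.2%

For Y = 22X^4:
If X → X(1 + 0.58)
Then Y → Y · (1 + 0.58)^4
     ≈ Y · 6.2320

Percentage change = ((1 + 0.58)^4 − 1) × 100% ≈ 523.2%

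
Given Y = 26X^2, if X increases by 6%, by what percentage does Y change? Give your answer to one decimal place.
12.4%

For Y = 26X^2:
If X → X(1 + 0.06)
Then Y → Y · (1 + 0.06)^2
     = Y · 1.1236

Percentage change = ((1 + 0.06)^2 − 1) × 100% ≈ 12.4%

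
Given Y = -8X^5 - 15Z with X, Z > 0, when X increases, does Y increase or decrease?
Y decreases

Taking the partial derivative:
∂Y/∂X = -40X^4

∂Y/∂X = -40X^4 < 0 (assuming positive values)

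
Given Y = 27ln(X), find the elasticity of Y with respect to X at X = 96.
Elasticity = 1/ln(96) ≈ 0.2191

Elasticity = (dY/dX) · (X/Y)

dY/dX = 27/X
At X = 96: dY/dX = 9/32, Y = 27·ln(96)

Elasticity = (9/32) · (96 / (27·ln(96))) = 1/ln(96) ≈ 0.2191

Interpretation: for a small percentage change in X, the percentage change in Y is approximately 0.22 times as large.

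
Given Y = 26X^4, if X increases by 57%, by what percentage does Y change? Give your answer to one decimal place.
507.6%

For Y = 26X^4:
If X → X(1 + 0.57)
Then Y → Y · (1 + 0.57)^4
     ≈ Y · 6.0757

Percentage change = ((1 + 0.57)^4 − 1) × 100% ≈ 507.6%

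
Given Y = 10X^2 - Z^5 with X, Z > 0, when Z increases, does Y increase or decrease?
Y decreases

Taking the partial derivative:
∂Y/∂Z = -5Z^4

∂Y/∂Z = -5Z^4 < 0 (assuming positive values)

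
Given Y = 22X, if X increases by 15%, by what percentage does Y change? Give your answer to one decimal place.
15.0%

For Y = 22X:
If X → X(1 + 0.15)
Then Y → Y · (1 + 0.15)^1
     = Y · 1.1500

Percentage change = ((1 + 0.15)^1 − 1) × 100% = 15.0%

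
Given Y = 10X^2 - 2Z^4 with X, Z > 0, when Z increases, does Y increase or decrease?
Y decreases

Taking the partial derivative:
∂Y/∂Z = -8Z^3

∂Y/∂Z = -8Z^3 < 0 (assuming positive values)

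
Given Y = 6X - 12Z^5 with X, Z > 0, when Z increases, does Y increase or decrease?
Y decreases

Taking the partial derivative:
∂Y/∂Z = -60Z^4

∂Y/∂Z = -60Z^4 < 0 (assuming positive values)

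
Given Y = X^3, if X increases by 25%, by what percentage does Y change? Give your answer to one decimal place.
95.3%

For Y = X^3:
If X → X(1 + 0.25)
Then Y → Y · (1 + 0.25)^3
     ≈ Y · 1.9531

Percentage change = ((1 + 0.25)^3 − 1) × 100% ≈ 95.3%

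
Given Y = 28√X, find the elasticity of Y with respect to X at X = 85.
Elasticity = 1/2

Elasticity = (dY/dX) · (X/Y)

dY/dX = 14/√X
At X = 85: dY/dX = 14·√85/85, Y = 28·√85

Elasticity = (14·√85/85) · (85 / (28·√85)) = 1/2

Interpretation: for a small percentage change in X, the percentage change in Y is approximately 0.50 times as large.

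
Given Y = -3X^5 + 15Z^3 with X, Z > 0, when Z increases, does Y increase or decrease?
Y increases

Taking the partial derivative:
∂Y/∂Z = 45Z^2

∂Y/∂Z = 45Z^2 > 0 (assuming positive values)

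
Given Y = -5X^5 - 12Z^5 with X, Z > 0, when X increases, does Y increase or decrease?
Y decreases

Taking the partial derivative:
∂Y/∂X = -25X^4

∂Y/∂X = -25X^4 < 0 (assuming positive values)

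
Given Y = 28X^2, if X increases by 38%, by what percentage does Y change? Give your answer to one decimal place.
90.4%

For Y = 28X^2:
If X → X(1 + 0.38)
Then Y → Y · (1 + 0.38)^2
     = Y · 1.9044

Percentage change = ((1 + 0.38)^2 − 1) × 100% ≈ 90.4%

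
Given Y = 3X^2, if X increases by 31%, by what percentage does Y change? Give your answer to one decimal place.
71.6%

For Y = 3X^2:
If X → X(1 + 0.31)
Then Y → Y · (1 + 0.31)^2
     = Y · 1.7161

Percentage change = ((1 + 0.31)^2 − 1) × 100% ≈ 71.6%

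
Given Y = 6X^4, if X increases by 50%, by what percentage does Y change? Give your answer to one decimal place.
406.3%

For Y = 6X^4:
If X → X(1 + 0.5)
Then Y → Y · (1 + 0.5)^4
     = Y · 5.0625

Percentage change = ((1 + 0.5)^4 − 1) × 100% ≈ 406.3%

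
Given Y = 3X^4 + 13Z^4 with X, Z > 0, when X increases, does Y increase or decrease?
Y increases

Taking the partial derivative:
∂Y/∂X = 12X^3

∂Y/∂X = 12X^3 > 0 (assuming positive values)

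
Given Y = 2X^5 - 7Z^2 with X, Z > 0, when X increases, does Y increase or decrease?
Y increases

Taking the partial derivative:
∂Y/∂X = 10X^4

∂Y/∂X = 10X^4 > 0 (assuming positive values)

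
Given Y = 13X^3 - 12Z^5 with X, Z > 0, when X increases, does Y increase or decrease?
Y increases

Taking the partial derivative:
∂Y/∂X = 39X^2

∂Y/∂X = 39X^2 > 0 (assuming positive values)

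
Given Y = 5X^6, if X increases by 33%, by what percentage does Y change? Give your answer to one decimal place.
453.5%

For Y = 5X^6:
If X → X(1 + 0.33)
Then Y → Y · (1 + 0.33)^6
     ≈ Y · 5.5349

Percentage change = ((1 + 0.33)^6 − 1) × 100% ≈ 453.5%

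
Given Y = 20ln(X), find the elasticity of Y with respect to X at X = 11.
Elasticity = 1/ln(11) ≈ 0.4170

Elasticity = (dY/dX) · (X/Y)

dY/dX = 20/X
At X = 11: dY/dX = 20/11, Y = 20·ln(11)

Elasticity = (20/11) · (11 / (20·ln(11))) = 1/ln(11) ≈ 0.4170

Interpretation: for a small percentage change in X, the percentage change in Y is approximately 0.42 times as large.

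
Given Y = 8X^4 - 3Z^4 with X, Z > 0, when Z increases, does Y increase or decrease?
Y decreases

Taking the partial derivative:
∂Y/∂Z = -12Z^3

∂Y/∂Z = -12Z^3 < 0 (assuming positive values)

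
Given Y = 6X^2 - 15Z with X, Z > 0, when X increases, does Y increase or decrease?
Y increases

Taking the partial derivative:
∂Y/∂X = 12X

∂Y/∂X = 12X > 0 (assuming positive values)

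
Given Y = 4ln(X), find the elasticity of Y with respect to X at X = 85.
Elasticity = 1/ln(85) ≈ 0.2251

Elasticity = (dY/dX) · (X/Y)

dY/dX = 4/X
At X = 85: dY/dX = 4/85, Y = 4·ln(85)

Elasticity = (4/85) · (85 / (4·ln(85))) = 1/ln(85) ≈ 0.2251

Interpretation: for a small percentage change in X, the percentage change in Y is approximately 0.23 times as large.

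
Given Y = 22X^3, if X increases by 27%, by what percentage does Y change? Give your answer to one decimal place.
104.8%

For Y = 22X^3:
If X → X(1 + 0.27)
Then Y → Y · (1 + 0.27)^3
     ≈ Y · 2.0484

Percentage change = ((1 + 0.27)^3 − 1) × 100% ≈ 104.8%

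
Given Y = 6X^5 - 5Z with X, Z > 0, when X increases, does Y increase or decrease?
Y increases

Taking the partial derivative:
∂Y/∂X = 30X^4

∂Y/∂X = 30X^4 > 0 (assuming positive values)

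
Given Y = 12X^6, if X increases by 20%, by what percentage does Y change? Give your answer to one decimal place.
198.6%

For Y = 12X^6:
If X → X(1 + 0.2)
Then Y → Y · (1 + 0.2)^6
     ≈ Y · 2.9860

Percentage change = ((1 + 0.2)^6 − 1) × 100% ≈ 198.6%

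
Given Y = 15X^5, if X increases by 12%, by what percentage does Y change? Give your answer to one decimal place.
76.2%

For Y = 15X^5:
If X → X(1 + 0.12)
Then Y → Y · (1 + 0.12)^5
     ≈ Y · 1.7623

Percentage change = ((1 + 0.12)^5 − 1) × 100% ≈ 76.2%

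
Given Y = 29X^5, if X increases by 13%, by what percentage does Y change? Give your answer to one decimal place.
84.2%

For Y = 29X^5:
If X → X(1 + 0.13)
Then Y → Y · (1 + 0.13)^5
     ≈ Y · 1.8424

Percentage change = ((1 + 0.13)^5 − 1) × 100% ≈ 84.2%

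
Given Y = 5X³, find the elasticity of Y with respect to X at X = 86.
Elasticity = 3

Elasticity = (dY/dX) · (X/Y)

dY/dX = 15·X²
At X = 86: dY/dX = 110940, Y = 3180280

Elasticity = 110940 · (86 / 3180280) = 3

Interpretation: for a small percentage change in X, the percentage change in Y is approximately 3.00 times as large.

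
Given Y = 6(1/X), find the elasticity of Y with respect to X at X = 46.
Elasticity = -1

Elasticity = (dY/dX) · (X/Y)

dY/dX = -6/X²
At X = 46: dY/dX = -3/1058, Y = 3/23

Elasticity = (-3/1058) · (46 / (3/23)) = -1

Interpretation: for a small percentage change in X, the percentage change in Y is approximately -1.00 times as large.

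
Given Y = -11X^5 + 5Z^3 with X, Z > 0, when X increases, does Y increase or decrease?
Y decreases

Taking the partial derivative:
∂Y/∂X = -55X^4

∂Y/∂X = -55X^4 < 0 (assuming positive values)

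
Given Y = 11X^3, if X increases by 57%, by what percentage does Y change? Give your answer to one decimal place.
287.0%

For Y = 11X^3:
If X → X(1 + 0.57)
Then Y → Y · (1 + 0.57)^3
     ≈ Y · 3.8699

Percentage change = ((1 + 0.57)^3 − 1) × 100% ≈ 287.0%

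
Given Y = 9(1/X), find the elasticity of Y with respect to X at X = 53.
Elasticity = -1

Elasticity = (dY/dX) · (X/Y)

dY/dX = -9/X²
At X = 53: dY/dX = -9/2809, Y = 9/53

Elasticity = (-9/2809) · (53 / (9/53)) = -1

Interpretation: for a small percentage change in X, the percentage change in Y is approximately -1.00 times as large.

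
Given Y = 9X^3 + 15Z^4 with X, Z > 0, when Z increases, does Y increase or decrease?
Y increases

Taking the partial derivative:
∂Y/∂Z = 60Z^3

∂Y/∂Z = 60Z^3 > 0 (assuming positive values)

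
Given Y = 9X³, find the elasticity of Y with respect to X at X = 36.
Elasticity = 3

Elasticity = (dY/dX) · (X/Y)

dY/dX = 27·X²
At X = 36: dY/dX = 34992, Y = 419904

Elasticity = 34992 · (36 / 419904) = 3

Interpretation: for a small percentage change in X, the percentage change in Y is approximately 3.00 times as large.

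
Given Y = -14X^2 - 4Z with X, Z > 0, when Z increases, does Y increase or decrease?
Y decreases

Taking the partial derivative:
∂Y/∂Z = -4

∂Y/∂Z = -4 < 0 (assuming positive values)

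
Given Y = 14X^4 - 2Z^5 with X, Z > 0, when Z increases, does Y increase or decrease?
Y decreases

Taking the partial derivative:
∂Y/∂Z = -10Z^4

∂Y/∂Z = -10Z^4 < 0 (assuming positive values)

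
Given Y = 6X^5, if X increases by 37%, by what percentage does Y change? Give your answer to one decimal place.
382.6%

For Y = 6X^5:
If X → X(1 + 0.37)
Then Y → Y · (1 + 0.37)^5
     ≈ Y · 4.8262

Percentage change = ((1 + 0.37)^5 − 1) × 100% ≈ 382.6%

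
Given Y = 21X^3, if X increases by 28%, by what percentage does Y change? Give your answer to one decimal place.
109.7%

For Y = 21X^3:
If X → X(1 + 0.28)
Then Y → Y · (1 + 0.28)^3
     ≈ Y · 2.0972

Percentage change = ((1 + 0.28)^3 − 1) × 100% ≈ 109.7%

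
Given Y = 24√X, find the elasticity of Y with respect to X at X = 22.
Elasticity = 1/2

Elasticity = (dY/dX) · (X/Y)

dY/dX = 12/√X
At X = 22: dY/dX = 6·√22/11, Y = 24·√22

Elasticity = (6·√22/11) · (22 / (24·√22)) = 1/2

Interpretation: for a small percentage change in X, the percentage change in Y is approximately 0.50 times as large.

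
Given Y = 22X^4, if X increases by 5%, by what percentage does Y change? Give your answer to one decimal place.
21.6%

For Y = 22X^4:
If X → X(1 + 0.05)
Then Y → Y · (1 + 0.05)^4
     ≈ Y · 1.2155

Percentage change = ((1 + 0.05)^4 − 1) × 100% ≈ 21.6%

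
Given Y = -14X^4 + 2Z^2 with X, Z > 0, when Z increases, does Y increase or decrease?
Y increases

Taking the partial derivative:
∂Y/∂Z = 4Z

∂Y/∂Z = 4Z > 0 (assuming positive values)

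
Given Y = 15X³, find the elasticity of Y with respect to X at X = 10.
Elasticity = 3

Elasticity = (dY/dX) · (X/Y)

dY/dX = 45·X²
At X = 10: dY/dX = 4500, Y = 15000

Elasticity = 4500 · (10 / 15000) = 3

Interpretation: for a small percentage change in X, the percentage change in Y is approximately 3.00 times as large.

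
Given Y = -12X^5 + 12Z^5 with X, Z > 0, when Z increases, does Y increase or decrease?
Y increases

Taking the partial derivative:
∂Y/∂Z = 60Z^4

∂Y/∂Z = 60Z^4 > 0 (assuming positive values)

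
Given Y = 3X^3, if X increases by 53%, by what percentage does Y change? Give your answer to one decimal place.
258.2%

For Y = 3X^3:
If X → X(1 + 0.53)
Then Y → Y · (1 + 0.53)^3
     ≈ Y · 3.5816

Percentage change = ((1 + 0.53)^3 − 1) × 100% ≈ 258.2%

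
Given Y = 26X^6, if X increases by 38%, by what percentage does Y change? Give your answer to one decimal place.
590.7%

For Y = 26X^6:
If X → X(1 + 0.38)
Then Y → Y · (1 + 0.38)^6
     ≈ Y · 6.9068

Percentage change = ((1 + 0.38)^6 − 1) × 100% ≈ 590.7%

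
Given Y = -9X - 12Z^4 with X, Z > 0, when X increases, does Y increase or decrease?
Y decreases

Taking the partial derivative:
∂Y/∂X = -9

∂Y/∂X = -9 < 0 (assuming positive values)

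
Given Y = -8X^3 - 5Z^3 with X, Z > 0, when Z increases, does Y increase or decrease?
Y decreases

Taking the partial derivative:
∂Y/∂Z = -15Z^2

∂Y/∂Z = -15Z^2 < 0 (assuming positive values)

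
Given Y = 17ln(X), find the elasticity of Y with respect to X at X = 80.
Elasticity = 1/ln(80) ≈ 0.2282

Elasticity = (dY/dX) · (X/Y)

dY/dX = 17/X
At X = 80: dY/dX = 17/80, Y = 17·ln(80)

Elasticity = (17/80) · (80 / (17·ln(80))) = 1/ln(80) ≈ 0.2282

Interpretation: for a small percentage change in X, the percentage change in Y is approximately 0.23 times as large.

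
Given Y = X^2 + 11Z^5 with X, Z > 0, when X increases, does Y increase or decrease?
Y increases

Taking the partial derivative:
∂Y/∂X = 2X

∂Y/∂X = 2X > 0 (assuming positive values)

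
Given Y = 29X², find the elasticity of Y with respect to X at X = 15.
Elasticity = 2

Elasticity = (dY/dX) · (X/Y)

dY/dX = 58·X
At X = 15: dY/dX = 870, Y = 6525

Elasticity = 870 · (15 / 6525) = 2

Interpretation: for a small percentage change in X, the percentage change in Y is approximately 2.00 times as large.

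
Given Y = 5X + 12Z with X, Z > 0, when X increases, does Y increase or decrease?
Y increases

Taking the partial derivative:
∂Y/∂X = 5

∂Y/∂X = 5 > 0 (assuming positive values)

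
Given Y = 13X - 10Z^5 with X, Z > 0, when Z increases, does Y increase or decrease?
Y decreases

Taking the partial derivative:
∂Y/∂Z = -50Z^4

∂Y/∂Z = -50Z^4 < 0 (assuming positive values)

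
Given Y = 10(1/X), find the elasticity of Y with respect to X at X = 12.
Elasticity = -1

Elasticity = (dY/dX) · (X/Y)

dY/dX = -10/X²
At X = 12: dY/dX = -5/72, Y = 5/6

Elasticity = (-5/72) · (12 / (5/6)) = -1

Interpretation: for a small percentage change in X, the percentage change in Y is approximately -1.00 times as large.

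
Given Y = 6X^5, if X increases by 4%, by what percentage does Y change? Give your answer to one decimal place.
21.7%

For Y = 6X^5:
If X → X(1 + 0.04)
Then Y → Y · (1 + 0.04)^5
     ≈ Y · 1.2167

Percentage change = ((1 + 0.04)^5 − 1) × 100% ≈ 21.7%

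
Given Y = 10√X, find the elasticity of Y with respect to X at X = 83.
Elasticity = 1/2

Elasticity = (dY/dX) · (X/Y)

dY/dX = 5/√X
At X = 83: dY/dX = 5·√83/83, Y = 10·√83

Elasticity = (5·√83/83) · (83 / (10·√83)) = 1/2

Interpretation: for a small percentage change in X, the percentage change in Y is approximately 0.50 times as large.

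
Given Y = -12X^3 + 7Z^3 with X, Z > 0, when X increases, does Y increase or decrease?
Y decreases

Taking the partial derivative:
∂Y/∂X = -36X^2

∂Y/∂X = -36X^2 < 0 (assuming positive values)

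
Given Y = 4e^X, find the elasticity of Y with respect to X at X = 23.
Elasticity = 23

Elasticity = (dY/dX) · (X/Y)

dY/dX = 4·e^X
At X = 23: dY/dX = 4·e^23, Y = 4·e^23

Elasticity = (4·e^23) · (23 / (4·e^23)) = 23

Interpretation: for a small percentage change in X, the percentage change in Y is approximately 23.00 times as large.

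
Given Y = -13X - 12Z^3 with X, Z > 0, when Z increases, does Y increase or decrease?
Y decreases

Taking the partial derivative:
∂Y/∂Z = -36Z^2

∂Y/∂Z = -36Z^2 < 0 (assuming positive values)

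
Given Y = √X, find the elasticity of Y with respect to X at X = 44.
Elasticity = 1/2

Elasticity = (dY/dX) · (X/Y)

dY/dX = 1/(2·√X)
At X = 44: dY/dX = √11/44, Y = 2·√11

Elasticity = (√11/44) · (44 / (2·√11)) = 1/2

Interpretation: for a small percentage change in X, the percentage change in Y is approximately 0.50 times as large.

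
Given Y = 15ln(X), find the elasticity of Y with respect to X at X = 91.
Elasticity = 1/ln(91) ≈ 0.2217

Elasticity = (dY/dX) · (X/Y)

dY/dX = 15/X
At X = 91: dY/dX = 15/91, Y = 15·ln(91)

Elasticity = (15/91) · (91 / (15·ln(91))) = 1/ln(91) ≈ 0.2217

Interpretation: for a small percentage change in X, the percentage change in Y is approximately 0.22 times as large.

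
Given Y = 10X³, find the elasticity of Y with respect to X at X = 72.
Elasticity = 3

Elasticity = (dY/dX) · (X/Y)

dY/dX = 30·X²
At X = 72: dY/dX = 155520, Y = 3732480

Elasticity = 155520 · (72 / 3732480) = 3

Interpretation: for a small percentage change in X, the percentage change in Y is approximately 3.00 times as large.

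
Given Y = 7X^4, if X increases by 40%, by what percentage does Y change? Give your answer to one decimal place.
284.2%

For Y = 7X^4:
If X → X(1 + 0.4)
Then Y → Y · (1 + 0.4)^4
     = Y · 3.8416

Percentage change = ((1 + 0.4)^4 − 1) × 100% ≈ 284.2%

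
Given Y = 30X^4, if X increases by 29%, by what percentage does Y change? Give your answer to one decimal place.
176.9%

For Y = 30X^4:
If X → X(1 + 0.29)
Then Y → Y · (1 + 0.29)^4
     ≈ Y · 2.7692

Percentage change = ((1 + 0.29)^4 − 1) × 100% ≈ 176.9%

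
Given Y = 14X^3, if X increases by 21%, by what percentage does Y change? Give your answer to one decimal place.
77.2%

For Y = 14X^3:
If X → X(1 + 0.21)
Then Y → Y · (1 + 0.21)^3
     ≈ Y · 1.7716

Percentage change = ((1 + 0.21)^3 − 1) × 100% ≈ 77.2%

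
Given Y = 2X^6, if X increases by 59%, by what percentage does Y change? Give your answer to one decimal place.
1515.8%

For Y = 2X^6:
If X → X(1 + 0.59)
Then Y → Y · (1 + 0.59)^6
     ≈ Y · 16.1578

Percentage change = ((1 + 0.59)^6 − 1) × 100% ≈ 1515.8%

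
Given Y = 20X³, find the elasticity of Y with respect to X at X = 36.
Elasticity = 3

Elasticity = (dY/dX) · (X/Y)

dY/dX = 60·X²
At X = 36: dY/dX = 77760, Y = 933120

Elasticity = 77760 · (36 / 933120) = 3

Interpretation: for a small percentage change in X, the percentage change in Y is approximately 3.00 times as large.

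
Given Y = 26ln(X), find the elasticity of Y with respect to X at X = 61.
Elasticity = 1/ln(61) ≈ 0.2433

Elasticity = (dY/dX) · (X/Y)

dY/dX = 26/X
At X = 61: dY/dX = 26/61, Y = 26·ln(61)

Elasticity = (26/61) · (61 / (26·ln(61))) = 1/ln(61) ≈ 0.2433

Interpretation: for a small percentage change in X, the percentage change in Y is approximately 0.24 times as large.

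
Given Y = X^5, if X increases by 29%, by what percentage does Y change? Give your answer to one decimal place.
257.2%

For Y = X^5:
If X → X(1 + 0.29)
Then Y → Y · (1 + 0.29)^5
     ≈ Y · 3.5723

Percentage change = ((1 + 0.29)^5 − 1) × 100% ≈ 257.2%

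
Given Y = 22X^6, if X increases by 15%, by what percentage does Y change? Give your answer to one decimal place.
131.3%

For Y = 22X^6:
If X → X(1 + 0.15)
Then Y → Y · (1 + 0.15)^6
     ≈ Y · 2.3131

Percentage change = ((1 + 0.15)^6 − 1) × 100% ≈ 131.3%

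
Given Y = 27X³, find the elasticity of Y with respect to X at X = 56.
Elasticity = 3

Elasticity = (dY/dX) · (X/Y)

dY/dX = 81·X²
At X = 56: dY/dX = 254016, Y = 4741632

Elasticity = 254016 · (56 / 4741632) = 3

Interpretation: for a small percentage change in X, the percentage change in Y is approximately 3.00 times as large.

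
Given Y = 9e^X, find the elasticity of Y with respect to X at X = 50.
Elasticity = 50

Elasticity = (dY/dX) · (X/Y)

dY/dX = 9·e^X
At X = 50: dY/dX = 9·e^50, Y = 9·e^50

Elasticity = (9·e^50) · (50 / (9·e^50)) = 50

Interpretation: for a small percentage change in X, the percentage change in Y is approximately 50.00 times as large.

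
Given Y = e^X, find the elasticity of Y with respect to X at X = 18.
Elasticity = 18

Elasticity = (dY/dX) · (X/Y)

dY/dX = e^X
At X = 18: dY/dX = e^18, Y = e^18

Elasticity = (e^18) · (18 / (e^18)) = 18

Interpretation: for a small percentage change in X, the percentage change in Y is approximately 18.00 times as large.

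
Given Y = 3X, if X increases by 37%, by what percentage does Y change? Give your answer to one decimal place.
37.0%

For Y = 3X:
If X → X(1 + 0.37)
Then Y → Y · (1 + 0.37)^1
     = Y · 1.3700

Percentage change = ((1 + 0.37)^1 − 1) × 100% = 37.0%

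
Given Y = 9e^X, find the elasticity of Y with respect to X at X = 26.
Elasticity = 26

Elasticity = (dY/dX) · (X/Y)

dY/dX = 9·e^X
At X = 26: dY/dX = 9·e^26, Y = 9·e^26

Elasticity = (9·e^26) · (26 / (9·e^26)) = 26

Interpretation: for a small percentage change in X, the percentage change in Y is approximately 26.00 times as large.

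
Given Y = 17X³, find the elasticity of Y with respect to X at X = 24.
Elasticity = 3

Elasticity = (dY/dX) · (X/Y)

dY/dX = 51·X²
At X = 24: dY/dX = 29376, Y = 235008

Elasticity = 29376 · (24 / 235008) = 3

Interpretation: for a small percentage change in X, the percentage change in Y is approximately 3.00 times as large.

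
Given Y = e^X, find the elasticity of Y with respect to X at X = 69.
Elasticity = 69

Elasticity = (dY/dX) · (X/Y)

dY/dX = e^X
At X = 69: dY/dX = e^69, Y = e^69

Elasticity = (e^69) · (69 / (e^69)) = 69

Interpretation: for a small percentage change in X, the percentage change in Y is approximately 69.00 times as large.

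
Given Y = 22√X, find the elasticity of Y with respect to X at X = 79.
Elasticity = 1/2

Elasticity = (dY/dX) · (X/Y)

dY/dX = 11/√X
At X = 79: dY/dX = 11·√79/79, Y = 22·√79

Elasticity = (11·√79/79) · (79 / (22·√79)) = 1/2

Interpretation: for a small percentage change in X, the percentage change in Y is approximately 0.50 times as large.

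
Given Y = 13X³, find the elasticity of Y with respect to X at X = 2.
Elasticity = 3

Elasticity = (dY/dX) · (X/Y)

dY/dX = 39·X²
At X = 2: dY/dX = 156, Y = 104

Elasticity = 156 · (2 / 104) = 3

Interpretation: for a small percentage change in X, the percentage change in Y is approximately 3.00 times as large.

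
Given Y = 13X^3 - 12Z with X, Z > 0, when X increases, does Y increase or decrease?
Y increases

Taking the partial derivative:
∂Y/∂X = 39X^2

∂Y/∂X = 39X^2 > 0 (assuming positive values)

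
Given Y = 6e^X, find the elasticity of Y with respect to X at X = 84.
Elasticity = 84

Elasticity = (dY/dX) · (X/Y)

dY/dX = 6·e^X
At X = 84: dY/dX = 6·e^84, Y = 6·e^84

Elasticity = (6·e^84) · (84 / (6·e^84)) = 84

Interpretation: for a small percentage change in X, the percentage change in Y is approximately 84.00 times as large.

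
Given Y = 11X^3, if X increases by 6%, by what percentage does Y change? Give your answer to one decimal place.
19.1%

For Y = 11X^3:
If X → X(1 + 0.06)
Then Y → Y · (1 + 0.06)^3
     ≈ Y · 1.1910

Percentage change = ((1 + 0.06)^3 − 1) × 100% ≈ 19.1%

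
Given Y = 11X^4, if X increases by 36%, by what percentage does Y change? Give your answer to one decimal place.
242.1%

For Y = 11X^4:
If X → X(1 + 0.36)
Then Y → Y · (1 + 0.36)^4
     ≈ Y · 3.4210

Percentage change = ((1 + 0.36)^4 − 1) × 100% ≈ 242.1%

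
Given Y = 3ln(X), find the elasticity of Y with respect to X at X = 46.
Elasticity = 1/ln(46) ≈ 0.2612

Elasticity = (dY/dX) · (X/Y)

dY/dX = 3/X
At X = 46: dY/dX = 3/46, Y = 3·ln(46)

Elasticity = (3/46) · (46 / (3·ln(46))) = 1/ln(46) ≈ 0.2612

Interpretation: for a small percentage change in X, the percentage change in Y is approximately 0.26 times as large.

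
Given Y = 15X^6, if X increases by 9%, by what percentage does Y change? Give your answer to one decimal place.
67.7%

For Y = 15X^6:
If X → X(1 + 0.09)
Then Y → Y · (1 + 0.09)^6
     ≈ Y · 1.6771

Percentage change = ((1 + 0.09)^6 − 1) × 100% ≈ 67.7%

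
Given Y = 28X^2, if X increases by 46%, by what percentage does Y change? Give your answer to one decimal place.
113.2%

For Y = 28X^2:
If X → X(1 + 0.46)
Then Y → Y · (1 + 0.46)^2
     = Y · 2.1316

Percentage change = ((1 + 0.46)^2 − 1) × 100% ≈ 113.2%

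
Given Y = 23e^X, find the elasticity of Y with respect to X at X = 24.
Elasticity = 24

Elasticity = (dY/dX) · (X/Y)

dY/dX = 23·e^X
At X = 24: dY/dX = 23·e^24, Y = 23·e^24

Elasticity = (23·e^24) · (24 / (23·e^24)) = 24

Interpretation: for a small percentage change in X, the percentage change in Y is approximately 24.00 times as large.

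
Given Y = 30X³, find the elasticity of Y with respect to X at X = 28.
Elasticity = 3

Elasticity = (dY/dX) · (X/Y)

dY/dX = 90·X²
At X = 28: dY/dX = 70560, Y = 658560

Elasticity = 70560 · (28 / 658560) = 3

Interpretation: for a small percentage change in X, the percentage change in Y is approximately 3.00 times as large.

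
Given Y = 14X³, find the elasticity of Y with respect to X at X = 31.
Elasticity = 3

Elasticity = (dY/dX) · (X/Y)

dY/dX = 42·X²
At X = 31: dY/dX = 40362, Y = 417074

Elasticity = 40362 · (31 / 417074) = 3

Interpretation: for a small percentage change in X, the percentage change in Y is approximately 3.00 times as large.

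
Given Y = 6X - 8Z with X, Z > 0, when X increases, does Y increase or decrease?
Y increases

Taking the partial derivative:
∂Y/∂X = 6

∂Y/∂X = 6 > 0 (assuming positive values)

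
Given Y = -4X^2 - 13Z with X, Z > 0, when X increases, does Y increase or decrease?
Y decreases

Taking the partial derivative:
∂Y/∂X = -8X

∂Y/∂X = -8X < 0 (assuming positive values)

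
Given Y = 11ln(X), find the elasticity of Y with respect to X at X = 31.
Elasticity = 1/ln(31) ≈ 0.2912

Elasticity = (dY/dX) · (X/Y)

dY/dX = 11/X
At X = 31: dY/dX = 11/31, Y = 11·ln(31)

Elasticity = (11/31) · (31 / (11·ln(31))) = 1/ln(31) ≈ 0.2912

Interpretation: for a small percentage change in X, the percentage change in Y is approximately 0.29 times as large.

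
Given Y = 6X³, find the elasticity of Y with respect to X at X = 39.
Elasticity = 3

Elasticity = (dY/dX) · (X/Y)

dY/dX = 18·X²
At X = 39: dY/dX = 27378, Y = 355914

Elasticity = 27378 · (39 / 355914) = 3

Interpretation: for a small percentage change in X, the percentage change in Y is approximately 3.00 times as large.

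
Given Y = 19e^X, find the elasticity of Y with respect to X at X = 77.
Elasticity = 77

Elasticity = (dY/dX) · (X/Y)

dY/dX = 19·e^X
At X = 77: dY/dX = 19·e^77, Y = 19·e^77

Elasticity = (19·e^77) · (77 / (19·e^77)) = 77

Interpretation: for a small percentage change in X, the percentage change in Y is approximately 77.00 times as large.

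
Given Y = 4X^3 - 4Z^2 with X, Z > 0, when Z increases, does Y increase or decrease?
Y decreases

Taking the partial derivative:
∂Y/∂Z = -8Z

∂Y/∂Z = -8Z < 0 (assuming positive values)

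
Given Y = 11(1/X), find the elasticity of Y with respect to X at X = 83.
Elasticity = -1

Elasticity = (dY/dX) · (X/Y)

dY/dX = -11/X²
At X = 83: dY/dX = -11/6889, Y = 11/83

Elasticity = (-11/6889) · (83 / (11/83)) = -1

Interpretation: for a small percentage change in X, the percentage change in Y is approximately -1.00 times as large.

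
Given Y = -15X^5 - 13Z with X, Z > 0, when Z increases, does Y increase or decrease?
Y decreases

Taking the partial derivative:
∂Y/∂Z = -13

∂Y/∂Z = -13 < 0 (assuming positive values)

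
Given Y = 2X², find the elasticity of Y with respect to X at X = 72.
Elasticity = 2

Elasticity = (dY/dX) · (X/Y)

dY/dX = 4·X
At X = 72: dY/dX = 288, Y = 10368

Elasticity = 288 · (72 / 10368) = 2

Interpretation: for a small percentage change in X, the percentage change in Y is approximately 2.00 times as large.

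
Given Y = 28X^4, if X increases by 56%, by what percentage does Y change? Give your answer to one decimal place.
492.2%

For Y = 28X^4:
If X → X(1 + 0.56)
Then Y → Y · (1 + 0.56)^4
     ≈ Y · 5.9224

Percentage change = ((1 + 0.56)^4 − 1) × 100% ≈ 492.2%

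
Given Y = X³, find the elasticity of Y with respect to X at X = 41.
Elasticity = 3

Elasticity = (dY/dX) · (X/Y)

dY/dX = 3·X²
At X = 41: dY/dX = 5043, Y = 68921

Elasticity = 5043 · (41 / 68921) = 3

Interpretation: for a small percentage change in X, the percentage change in Y is approximately 3.00 times as large.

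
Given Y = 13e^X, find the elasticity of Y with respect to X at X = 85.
Elasticity = 85

Elasticity = (dY/dX) · (X/Y)

dY/dX = 13·e^X
At X = 85: dY/dX = 13·e^85, Y = 13·e^85

Elasticity = (13·e^85) · (85 / (13·e^85)) = 85

Interpretation: for a small percentage change in X, the percentage change in Y is approximately 85.00 times as large.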